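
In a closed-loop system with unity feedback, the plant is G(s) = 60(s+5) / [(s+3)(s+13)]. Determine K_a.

G(s) has no factors of s in the denominator, so the system is type 0.
K_a = lim_{s→0} s^2·G(s) = 0 (the extra factor of s kills the finite limit).

0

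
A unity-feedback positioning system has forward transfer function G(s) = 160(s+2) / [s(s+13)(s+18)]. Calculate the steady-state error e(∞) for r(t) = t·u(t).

The open loop has one pole at the origin → type 1 system.
K_v = lim_{s→0} s·G(s) = 160·2 / (13·18) = 160/117.
e_ss = 1/K_v = 1/(160/117) = 117/160.

117/160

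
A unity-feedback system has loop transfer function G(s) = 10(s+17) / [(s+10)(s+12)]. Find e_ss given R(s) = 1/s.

G(s) has no factors of s in the denominator, so the system is type 0.
K_p = lim_{s→0} G(s) = 10·17 / (10·12) = 17/12.
e_ss = 1/(1 + K_p) = 1/(29/12) = 12/29.

12/29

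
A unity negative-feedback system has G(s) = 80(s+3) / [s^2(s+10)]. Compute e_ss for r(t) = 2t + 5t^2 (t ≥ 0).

G(s) has two factors of s in the denominator, so the system is type 2. Treating each term separately:
  • 2t: tracked with zero error.
  • 5t^2: e_ss = 10/K_a with K_a=24 → 5/12.
Total e_ss = 5/12.

5/12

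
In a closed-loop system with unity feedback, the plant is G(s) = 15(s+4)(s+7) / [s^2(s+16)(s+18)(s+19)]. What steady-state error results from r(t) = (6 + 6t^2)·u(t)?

Two free integrators in G(s): this is a type 2 system. By superposition:
  • 6: tracked with zero error.
  • 6t^2: e_ss = 12/K_a with K_a=35/456 → 5472/35.
Total e_ss = 5472/35.

5472/35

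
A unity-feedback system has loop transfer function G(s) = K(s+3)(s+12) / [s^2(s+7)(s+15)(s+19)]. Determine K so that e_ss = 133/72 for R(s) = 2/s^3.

60

The open loop has two poles at the origin → type 2 system.
K_a = lim_{s→0} s^2·G(s) = K·3·12 / (7·15·19) = (12/665)·K.
e_ss = 2/K_a = 133/72 ⇒ K_a = 144/133 ⇒ K = (144/133)/(12/665) = 60.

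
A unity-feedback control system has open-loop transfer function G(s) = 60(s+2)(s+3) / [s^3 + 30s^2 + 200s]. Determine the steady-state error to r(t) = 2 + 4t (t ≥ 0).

20/9

Lowest-order denominator term is 200s, so the open loop has 1 pole at the origin → type 1 system. Treating each term separately:
  • 2: tracked with zero error.
  • 4t: e_ss = 4/K_v with K_v=1.8 → 20/9.
Total e_ss = 20/9.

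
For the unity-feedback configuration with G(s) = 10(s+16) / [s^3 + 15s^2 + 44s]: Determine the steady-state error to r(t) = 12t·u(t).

Factoring s from the denominator leaves a polynomial with constant term 44, so the system is type 1.
K_v = lim_{s→0} s·G(s) = 10·16 / 44 = 40/11.
e_ss = 12/K_v = 12/(40/11) = 3.3.

3.3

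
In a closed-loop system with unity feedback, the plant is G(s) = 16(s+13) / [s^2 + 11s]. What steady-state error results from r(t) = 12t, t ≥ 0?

Lowest-order denominator term is 11s, so the open loop has 1 pole at the origin → type 1 system.
K_v = lim_{s→0} s·G(s) = 16·13 / 11 = 208/11.
e_ss = 12/K_v = 12/(208/11) = 33/52.

33/52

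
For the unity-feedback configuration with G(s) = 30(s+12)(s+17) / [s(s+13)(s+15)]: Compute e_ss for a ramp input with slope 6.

13/68

One free integrator in G(s): this is a type 1 system.
K_v = lim_{s→0} s·G(s) = 30·12·17 / (13·15) = 408/13.
e_ss = 6/K_v = 6/(408/13) = 13/68.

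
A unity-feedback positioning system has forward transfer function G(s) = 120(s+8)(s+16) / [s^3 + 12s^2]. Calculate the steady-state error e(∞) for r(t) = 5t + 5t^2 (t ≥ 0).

1/128

Factoring s^2 from the denominator leaves a polynomial with constant term 12, so the system is type 2. Treating each term separately:
  • 5t: tracked with zero error.
  • 5t^2: e_ss = 10/K_a with K_a=1280 → 1/128.
Total e_ss = 1/128.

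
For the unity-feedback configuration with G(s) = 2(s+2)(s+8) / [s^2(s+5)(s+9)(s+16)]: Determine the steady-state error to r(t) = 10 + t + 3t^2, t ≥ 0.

135

Two free integrators in G(s): this is a type 2 system. By superposition:
  • 10: tracked with zero error.
  • t: tracked with zero error.
  • 3t^2: e_ss = 6/K_a with K_a=2/45 → 135.
Total e_ss = 135.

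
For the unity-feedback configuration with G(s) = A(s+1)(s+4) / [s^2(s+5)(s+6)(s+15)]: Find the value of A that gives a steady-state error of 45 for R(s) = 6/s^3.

15

The open loop has two poles at the origin → type 2 system.
K_a = lim_{s→0} s^2·G(s) = A·1·4 / (5·6·15) = (2/225)·A.
e_ss = 6/K_a = 45 ⇒ K_a = 2/15 ⇒ A = (2/15)/(2/225) = 15.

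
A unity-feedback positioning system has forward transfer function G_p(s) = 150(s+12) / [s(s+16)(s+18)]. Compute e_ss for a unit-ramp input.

The open loop has one pole at the origin → type 1 system.
K_v = lim_{s→0} s·G_p(s) = 150·12 / (16·18) = 6.25.
e_ss = 1/K_v = 1/6.25 = 0.16.

0.16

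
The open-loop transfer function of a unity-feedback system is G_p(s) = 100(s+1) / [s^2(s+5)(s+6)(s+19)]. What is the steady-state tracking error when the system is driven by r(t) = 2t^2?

22.8

G_p(s) has two factors of s in the denominator, so the system is type 2.
K_a = lim_{s→0} s^2·G_p(s) = 100·1 / (5·6·19) = 10/57.
r(t) = 2t^2 gives R(s) = 4/s^3.
e_ss = 4/K_a = 4/(10/57) = 22.8.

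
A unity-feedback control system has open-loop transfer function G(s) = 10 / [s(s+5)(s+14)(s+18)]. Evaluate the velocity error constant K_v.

One free integrator in G(s): this is a type 1 system.
K_v = lim_{s→0} s·G(s) = 10 / (5·14·18) = 1/126.

1/126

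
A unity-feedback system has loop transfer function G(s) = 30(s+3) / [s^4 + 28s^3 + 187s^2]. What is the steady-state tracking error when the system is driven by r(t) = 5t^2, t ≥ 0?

Lowest-order denominator term is 187s^2, so the open loop has 2 poles at the origin → type 2 system.
K_a = lim_{s→0} s^2·G(s) = 30·3 / 187 = 90/187.
r(t) = 5t^2 gives R(s) = 10/s^3.
e_ss = 10/K_a = 10/(90/187) = 187/9.

187/9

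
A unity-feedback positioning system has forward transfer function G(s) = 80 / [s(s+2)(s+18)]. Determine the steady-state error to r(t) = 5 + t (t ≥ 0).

One free integrator in G(s): this is a type 1 system. By superposition:
  • 5: tracked with zero error.
  • t: e_ss = 1/K_v with K_v=20/9 → 0.45.
Total e_ss = 0.45.

0.45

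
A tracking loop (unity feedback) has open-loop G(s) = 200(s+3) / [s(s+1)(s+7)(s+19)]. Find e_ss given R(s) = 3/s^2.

System type = 1 (one pole at s=0).
K_v = lim_{s→0} s·G(s) = 200·3 / (1·7·19) = 600/133.
e_ss = 3/K_v = 3/(600/133) = 0.665.

0.665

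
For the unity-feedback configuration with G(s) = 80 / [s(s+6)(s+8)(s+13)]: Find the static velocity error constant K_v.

The open loop has one pole at the origin → type 1 system.
K_v = lim_{s→0} s·G(s) = 80 / (6·8·13) = 5/39.

5/39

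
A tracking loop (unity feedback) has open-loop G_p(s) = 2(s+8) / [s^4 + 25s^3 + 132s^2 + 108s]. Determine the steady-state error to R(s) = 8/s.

The denominator has no term below 108s — 1 pole at s=0, type 1.
A type-1 system has K_p = ∞, so it tracks a step input with zero steady-state error.

0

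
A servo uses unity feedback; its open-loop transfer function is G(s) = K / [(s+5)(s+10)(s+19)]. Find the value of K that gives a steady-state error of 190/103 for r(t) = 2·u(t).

The open loop has no poles at the origin → type 0 system.
K_p = lim_{s→0} G(s) = K / (5·10·19) = (1/950)·K.
e_ss = 2/(1 + K_p) = 190/103 ⇒ 1 + (1/950)·K = 103/95 ⇒ K = 80.

80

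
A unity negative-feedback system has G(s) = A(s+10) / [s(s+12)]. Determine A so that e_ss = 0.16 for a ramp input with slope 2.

System type = 1 (one pole at s=0).
K_v = lim_{s→0} s·G(s) = A·10 / (12) = (5/6)·A.
e_ss = 2/K_v = 0.16 ⇒ K_v = 12.5 ⇒ A = 12.5/(5/6) = 15.

15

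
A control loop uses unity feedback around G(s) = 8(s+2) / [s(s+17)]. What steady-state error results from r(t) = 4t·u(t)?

4.25

System type = 1 (one pole at s=0).
K_v = lim_{s→0} s·G(s) = 8·2 / (17) = 16/17.
e_ss = 4/K_v = 4/(16/17) = 4.25.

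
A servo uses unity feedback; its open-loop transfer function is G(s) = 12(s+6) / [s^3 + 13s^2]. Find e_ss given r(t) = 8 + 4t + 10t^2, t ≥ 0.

65/18

Factoring s^2 from the denominator leaves a polynomial with constant term 13, so the system is type 2. Taking each input component in turn:
  • 8: tracked with zero error.
  • 4t: tracked with zero error.
  • 10t^2: e_ss = 20/K_a with K_a=72/13 → 65/18.
Total e_ss = 65/18.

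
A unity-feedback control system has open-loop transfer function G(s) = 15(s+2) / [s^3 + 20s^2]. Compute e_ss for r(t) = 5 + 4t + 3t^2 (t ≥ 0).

Factoring s^2 from the denominator leaves a polynomial with constant term 20, so the system is type 2. By superposition:
  • 5: tracked with zero error.
  • 4t: tracked with zero error.
  • 3t^2: e_ss = 6/K_a with K_a=1.5 → 4.
Total e_ss = 4.

4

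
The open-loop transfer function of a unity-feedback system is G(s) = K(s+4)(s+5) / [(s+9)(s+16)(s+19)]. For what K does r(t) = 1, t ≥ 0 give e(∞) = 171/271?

The open loop has no poles at the origin → type 0 system.
K_p = lim_{s→0} G(s) = K·4·5 / (9·16·19) = (5/684)·K.
e_ss = 1/(1 + K_p) = 171/271 ⇒ 1 + (5/684)·K = 271/171 ⇒ K = 80.

80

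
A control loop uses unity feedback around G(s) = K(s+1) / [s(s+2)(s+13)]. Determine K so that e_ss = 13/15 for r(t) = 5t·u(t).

150

System type = 1 (one pole at s=0).
K_v = lim_{s→0} s·G(s) = K·1 / (2·13) = (1/26)·K.
e_ss = 5/K_v = 13/15 ⇒ K_v = 75/13 ⇒ K = (75/13)/(1/26) = 150.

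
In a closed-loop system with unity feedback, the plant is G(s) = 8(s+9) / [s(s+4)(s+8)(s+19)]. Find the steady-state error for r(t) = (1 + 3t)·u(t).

G(s) has one factor of s in the denominator, so the system is type 1. Treating each term separately:
  • 1: tracked with zero error.
  • 3t: e_ss = 3/K_v with K_v=9/76 → 76/3.
Total e_ss = 76/3.

76/3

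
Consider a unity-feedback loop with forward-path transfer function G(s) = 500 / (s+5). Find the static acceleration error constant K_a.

System type = 0 (no poles at s=0).
K_a = lim_{s→0} s^2·G(s) = 0 (the extra factor of s kills the finite limit).

0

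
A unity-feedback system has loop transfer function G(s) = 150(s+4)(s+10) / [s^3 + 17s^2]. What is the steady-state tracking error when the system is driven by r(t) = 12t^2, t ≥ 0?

Lowest-order denominator term is 17s^2, so the open loop has 2 poles at the origin → type 2 system.
K_a = lim_{s→0} s^2·G(s) = 150·4·10 / 17 = 6000/17.
r(t) = 12t^2 gives R(s) = 24/s^3.
e_ss = 24/K_a = 24/(6000/17) = 0.068.

0.068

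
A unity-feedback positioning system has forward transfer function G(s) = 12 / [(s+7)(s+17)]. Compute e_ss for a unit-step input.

119/131

G(s) has no factors of s in the denominator, so the system is type 0.
K_p = lim_{s→0} G(s) = 12 / (7·17) = 12/119.
e_ss = 1/(1 + K_p) = 1/(131/119) = 119/131.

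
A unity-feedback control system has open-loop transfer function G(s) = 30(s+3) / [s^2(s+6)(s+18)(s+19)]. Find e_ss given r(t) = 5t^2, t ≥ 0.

228

G(s) has two factors of s in the denominator, so the system is type 2.
K_a = lim_{s→0} s^2·G(s) = 30·3 / (6·18·19) = 5/114.
r(t) = 5t^2 gives R(s) = 10/s^3.
e_ss = 10/K_a = 10/(5/114) = 228.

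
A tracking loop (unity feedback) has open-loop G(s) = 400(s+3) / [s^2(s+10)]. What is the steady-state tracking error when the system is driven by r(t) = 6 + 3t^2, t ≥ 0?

0.05

The open loop has two poles at the origin → type 2 system. Treating each term separately:
  • 6: tracked with zero error.
  • 3t^2: e_ss = 6/K_a with K_a=120 → 0.05.
Total e_ss = 0.05.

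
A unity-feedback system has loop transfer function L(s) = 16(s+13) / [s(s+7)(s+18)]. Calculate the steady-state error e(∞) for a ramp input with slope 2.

63/52

One free integrator in L(s): this is a type 1 system.
K_v = lim_{s→0} s·L(s) = 16·13 / (7·18) = 104/63.
e_ss = 2/K_v = 2/(104/63) = 63/52.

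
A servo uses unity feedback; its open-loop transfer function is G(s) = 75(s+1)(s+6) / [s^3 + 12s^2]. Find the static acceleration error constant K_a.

The denominator has no term below 12s^2 — 2 poles at s=0, type 2.
K_a = lim_{s→0} s^2·G(s) = 75·1·6 / 12 = 37.5.

37.5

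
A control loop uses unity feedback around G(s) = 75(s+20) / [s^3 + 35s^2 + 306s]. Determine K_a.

0

Factoring s from the denominator leaves a polynomial with constant term 306, so the system is type 1.
K_a = lim_{s→0} s^2·G(s) = 0 (the extra factor of s kills the finite limit).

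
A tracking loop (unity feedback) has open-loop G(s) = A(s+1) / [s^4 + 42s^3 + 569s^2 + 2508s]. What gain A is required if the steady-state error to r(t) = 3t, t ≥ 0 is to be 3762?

Lowest-order denominator term is 2508s, so the open loop has 1 pole at the origin → type 1 system.
K_v = lim_{s→0} s·G(s) = A·1 / 2508 = (1/2508)·A.
e_ss = 3/K_v = 3762 ⇒ K_v = 1/1254 ⇒ A = (1/1254)/(1/2508) = 2.

2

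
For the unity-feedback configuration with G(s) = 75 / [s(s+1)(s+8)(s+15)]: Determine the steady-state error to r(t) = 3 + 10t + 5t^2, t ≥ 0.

infinity

G(s) has one factor of s in the denominator, so the system is type 1. By superposition:
  • 3: tracked with zero error.
  • 10t: e_ss = 10/K_v with K_v=0.625 → 16.
  • 5t^2: a type-1 system cannot track it, e_ss → ∞.
The unbounded component dominates.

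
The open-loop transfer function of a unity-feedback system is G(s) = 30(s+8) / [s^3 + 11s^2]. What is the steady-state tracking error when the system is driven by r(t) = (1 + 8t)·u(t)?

0

Lowest-order denominator term is 11s^2, so the open loop has 2 poles at the origin → type 2 system. Treating each term separately:
  • 1: tracked with zero error.
  • 8t: tracked with zero error.
Total e_ss = 0.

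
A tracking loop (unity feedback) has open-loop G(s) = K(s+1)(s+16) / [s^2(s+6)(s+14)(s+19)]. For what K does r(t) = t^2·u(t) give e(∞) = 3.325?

System type = 2 (two poles at s=0).
K_a = lim_{s→0} s^2·G(s) = K·1·16 / (6·14·19) = (4/399)·K.
e_ss = 2/K_a = 3.325 ⇒ K_a = 80/133 ⇒ K = (80/133)/(4/399) = 60.

60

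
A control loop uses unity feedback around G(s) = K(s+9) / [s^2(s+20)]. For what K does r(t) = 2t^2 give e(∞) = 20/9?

4

System type = 2 (two poles at s=0).
K_a = lim_{s→0} s^2·G(s) = K·9 / (20) = 0.45·K.
e_ss = 4/K_a = 20/9 ⇒ K_a = 1.8 ⇒ K = 1.8/0.45 = 4.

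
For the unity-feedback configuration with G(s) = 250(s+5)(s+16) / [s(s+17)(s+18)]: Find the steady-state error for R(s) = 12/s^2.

0.1836

The open loop has one pole at the origin → type 1 system.
K_v = lim_{s→0} s·G(s) = 250·5·16 / (17·18) = 10000/153.
e_ss = 12/K_v = 12/(10000/153) = 0.1836.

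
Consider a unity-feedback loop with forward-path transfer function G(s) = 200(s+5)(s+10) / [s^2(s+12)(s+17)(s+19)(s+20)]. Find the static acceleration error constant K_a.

The open loop has two poles at the origin → type 2 system.
K_a = lim_{s→0} s^2·G(s) = 200·5·10 / (12·17·19·20) = 125/969.

125/969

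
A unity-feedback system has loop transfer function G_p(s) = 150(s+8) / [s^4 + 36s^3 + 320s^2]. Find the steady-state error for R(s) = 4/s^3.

16/15

Factoring s^2 from the denominator leaves a polynomial with constant term 320, so the system is type 2.
K_a = lim_{s→0} s^2·G_p(s) = 150·8 / 320 = 3.75.
r(t) = 2t^2 gives R(s) = 4/s^3.
e_ss = 4/K_a = 4/3.75 = 16/15.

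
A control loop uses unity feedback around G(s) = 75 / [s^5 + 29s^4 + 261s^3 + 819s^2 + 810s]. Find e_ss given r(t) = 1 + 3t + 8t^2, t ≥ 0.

infinity

Factoring s from the denominator leaves a polynomial with constant term 810, so the system is type 1. Taking each input component in turn:
  • 1: tracked with zero error.
  • 3t: e_ss = 3/K_v with K_v=5/54 → 32.4.
  • 8t^2: a type-1 system cannot track it, e_ss → ∞.
The unbounded component dominates.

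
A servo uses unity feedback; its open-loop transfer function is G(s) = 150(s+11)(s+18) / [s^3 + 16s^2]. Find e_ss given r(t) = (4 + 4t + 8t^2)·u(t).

64/7425

Factoring s^2 from the denominator leaves a polynomial with constant term 16, so the system is type 2. Taking each input component in turn:
  • 4: tracked with zero error.
  • 4t: tracked with zero error.
  • 8t^2: e_ss = 16/K_a with K_a=1856.25 → 64/7425.
Total e_ss = 64/7425.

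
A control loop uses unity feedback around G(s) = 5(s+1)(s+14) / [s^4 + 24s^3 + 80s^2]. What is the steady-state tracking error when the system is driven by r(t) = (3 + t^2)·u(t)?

16/7

Lowest-order denominator term is 80s^2, so the open loop has 2 poles at the origin → type 2 system. Treating each term separately:
  • 3: tracked with zero error.
  • t^2: e_ss = 2/K_a with K_a=0.875 → 16/7.
Total e_ss = 16/7.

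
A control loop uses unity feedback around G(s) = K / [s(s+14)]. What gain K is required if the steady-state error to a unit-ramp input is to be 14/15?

15

The open loop has one pole at the origin → type 1 system.
K_v = lim_{s→0} s·G(s) = K / (14) = (1/14)·K.
e_ss = 1/K_v = 14/15 ⇒ K_v = 15/14 ⇒ K = (15/14)/(1/14) = 15.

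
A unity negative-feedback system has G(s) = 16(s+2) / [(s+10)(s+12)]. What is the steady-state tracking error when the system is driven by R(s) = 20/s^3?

infinity

The open loop has no poles at the origin → type 0 system.
For a type-0 system K_a = 0, so e_ss to a parabolic input is unbounded.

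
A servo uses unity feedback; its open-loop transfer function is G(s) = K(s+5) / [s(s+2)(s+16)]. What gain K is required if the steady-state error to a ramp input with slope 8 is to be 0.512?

100

The open loop has one pole at the origin → type 1 system.
K_v = lim_{s→0} s·G(s) = K·5 / (2·16) = (5/32)·K.
e_ss = 8/K_v = 0.512 ⇒ K_v = 15.625 ⇒ K = 15.625/(5/32) = 100.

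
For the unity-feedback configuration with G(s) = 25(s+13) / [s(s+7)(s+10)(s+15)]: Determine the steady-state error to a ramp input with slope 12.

504/13

The open loop has one pole at the origin → type 1 system.
K_v = lim_{s→0} s·G(s) = 25·13 / (7·10·15) = 13/42.
e_ss = 12/K_v = 12/(13/42) = 504/13.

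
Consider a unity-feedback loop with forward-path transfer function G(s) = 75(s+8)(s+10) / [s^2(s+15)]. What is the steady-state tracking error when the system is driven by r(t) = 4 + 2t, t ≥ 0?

0

G(s) has two factors of s in the denominator, so the system is type 2. By superposition:
  • 4: tracked with zero error.
  • 2t: tracked with zero error.
Total e_ss = 0.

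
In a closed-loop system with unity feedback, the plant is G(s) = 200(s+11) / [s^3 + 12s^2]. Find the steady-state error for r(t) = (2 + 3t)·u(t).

0

Lowest-order denominator term is 12s^2, so the open loop has 2 poles at the origin → type 2 system. By superposition:
  • 2: tracked with zero error.
  • 3t: tracked with zero error.
Total e_ss = 0.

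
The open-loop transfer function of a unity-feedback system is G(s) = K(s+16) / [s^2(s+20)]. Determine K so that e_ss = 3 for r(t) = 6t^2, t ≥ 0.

System type = 2 (two poles at s=0).
K_a = lim_{s→0} s^2·G(s) = K·16 / (20) = 0.8·K.
e_ss = 12/K_a = 3 ⇒ K_a = 4 ⇒ K = 4/0.8 = 5.

5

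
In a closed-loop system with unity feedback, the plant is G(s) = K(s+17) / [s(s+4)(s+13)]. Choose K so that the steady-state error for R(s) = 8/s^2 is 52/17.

8

The open loop has one pole at the origin → type 1 system.
K_v = lim_{s→0} s·G(s) = K·17 / (4·13) = (17/52)·K.
e_ss = 8/K_v = 52/17 ⇒ K_v = 34/13 ⇒ K = (34/13)/(17/52) = 8.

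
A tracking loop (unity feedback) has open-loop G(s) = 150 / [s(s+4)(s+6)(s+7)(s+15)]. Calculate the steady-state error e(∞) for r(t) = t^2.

infinity

System type = 1 (one pole at s=0).
For a type-1 system K_a = 0, so e_ss to a parabolic input is unbounded.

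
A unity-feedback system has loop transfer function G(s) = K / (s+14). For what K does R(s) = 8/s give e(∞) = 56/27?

40

G(s) has no factors of s in the denominator, so the system is type 0.
K_p = lim_{s→0} G(s) = K / (14) = (1/14)·K.
e_ss = 8/(1 + K_p) = 56/27 ⇒ 1 + (1/14)·K = 27/7 ⇒ K = 40.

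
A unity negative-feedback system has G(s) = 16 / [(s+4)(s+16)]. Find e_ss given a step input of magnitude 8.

G(s) has no factors of s in the denominator, so the system is type 0.
K_p = lim_{s→0} G(s) = 16 / (4·16) = 0.25.
e_ss = 8/(1 + K_p) = 8/1.25 = 6.4.

6.4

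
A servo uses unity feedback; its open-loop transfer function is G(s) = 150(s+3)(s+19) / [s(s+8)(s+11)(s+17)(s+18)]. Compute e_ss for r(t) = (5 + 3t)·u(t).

One free integrator in G(s): this is a type 1 system. Taking each input component in turn:
  • 5: tracked with zero error.
  • 3t: e_ss = 3/K_v with K_v=475/1496 → 4488/475.
Total e_ss = 4488/475.

4488/475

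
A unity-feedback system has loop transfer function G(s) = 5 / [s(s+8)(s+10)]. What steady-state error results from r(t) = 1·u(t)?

0

The open loop has one pole at the origin → type 1 system.
K_p = ∞ for a type-1 system; e_ss to a step is zero.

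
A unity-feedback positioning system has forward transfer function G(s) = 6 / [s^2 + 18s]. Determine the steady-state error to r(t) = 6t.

18

Factoring s from the denominator leaves a polynomial with constant term 18, so the system is type 1.
K_v = lim_{s→0} s·G(s) = 6 / 18 = 1/3.
e_ss = 6/K_v = 6/(1/3) = 18.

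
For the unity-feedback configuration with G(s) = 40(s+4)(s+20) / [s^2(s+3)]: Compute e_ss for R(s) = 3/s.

G(s) has two factors of s in the denominator, so the system is type 2.
A type-2 system has K_p = ∞, so it tracks a step input with zero steady-state error.

0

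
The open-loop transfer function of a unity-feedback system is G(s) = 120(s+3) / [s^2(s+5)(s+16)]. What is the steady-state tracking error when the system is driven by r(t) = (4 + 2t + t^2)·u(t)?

G(s) has two factors of s in the denominator, so the system is type 2. By superposition:
  • 4: tracked with zero error.
  • 2t: tracked with zero error.
  • t^2: e_ss = 2/K_a with K_a=4.5 → 4/9.
Total e_ss = 4/9.

4/9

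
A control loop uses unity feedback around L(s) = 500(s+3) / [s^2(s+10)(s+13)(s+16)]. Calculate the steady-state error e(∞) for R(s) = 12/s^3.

16.64

Two free integrators in L(s): this is a type 2 system.
K_a = lim_{s→0} s^2·L(s) = 500·3 / (10·13·16) = 75/104.
r(t) = 6t^2 gives R(s) = 12/s^3.
e_ss = 12/K_a = 12/(75/104) = 16.64.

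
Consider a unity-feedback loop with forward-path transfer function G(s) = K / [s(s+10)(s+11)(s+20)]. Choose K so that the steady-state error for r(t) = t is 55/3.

120

System type = 1 (one pole at s=0).
K_v = lim_{s→0} s·G(s) = K / (10·11·20) = (1/2200)·K.
e_ss = 1/K_v = 55/3 ⇒ K_v = 3/55 ⇒ K = (3/55)/(1/2200) = 120.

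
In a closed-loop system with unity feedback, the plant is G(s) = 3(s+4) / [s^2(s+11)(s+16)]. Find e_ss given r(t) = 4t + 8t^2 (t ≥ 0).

System type = 2 (two poles at s=0). Treating each term separately:
  • 4t: tracked with zero error.
  • 8t^2: e_ss = 16/K_a with K_a=3/44 → 704/3.
Total e_ss = 704/3.

704/3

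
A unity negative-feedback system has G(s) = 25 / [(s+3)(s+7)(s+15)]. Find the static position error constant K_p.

5/63

No free integrators in G(s): this is a type 0 system.
K_p = lim_{s→0} G(s) = 25 / (3·7·15) = 5/63.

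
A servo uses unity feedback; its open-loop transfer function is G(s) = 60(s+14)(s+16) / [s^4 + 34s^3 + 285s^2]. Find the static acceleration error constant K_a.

The denominator has no term below 285s^2 — 2 poles at s=0, type 2.
K_a = lim_{s→0} s^2·G(s) = 60·14·16 / 285 = 896/19.

896/19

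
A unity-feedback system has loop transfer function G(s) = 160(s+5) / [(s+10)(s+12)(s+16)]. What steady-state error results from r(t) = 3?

36/17

G(s) has no factors of s in the denominator, so the system is type 0.
K_p = lim_{s→0} G(s) = 160·5 / (10·12·16) = 5/12.
e_ss = 3/(1 + K_p) = 3/(17/12) = 36/17.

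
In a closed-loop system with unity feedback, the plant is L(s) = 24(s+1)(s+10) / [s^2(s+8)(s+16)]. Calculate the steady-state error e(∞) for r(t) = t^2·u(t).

L(s) has two factors of s in the denominator, so the system is type 2.
K_a = lim_{s→0} s^2·L(s) = 24·1·10 / (8·16) = 1.875.
r(t) = t^2 gives R(s) = 2/s^3.
e_ss = 2/K_a = 2/1.875 = 16/15.

16/15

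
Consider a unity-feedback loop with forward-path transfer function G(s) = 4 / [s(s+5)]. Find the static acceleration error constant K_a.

G(s) has one factor of s in the denominator, so the system is type 1.
K_a = lim_{s→0} s^2·G(s) = 0 (the extra factor of s kills the finite limit).

0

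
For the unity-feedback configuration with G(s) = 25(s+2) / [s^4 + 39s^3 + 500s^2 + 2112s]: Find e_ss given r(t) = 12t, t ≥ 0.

506.88

Lowest-order denominator term is 2112s, so the open loop has 1 pole at the origin → type 1 system.
K_v = lim_{s→0} s·G(s) = 25·2 / 2112 = 25/1056.
e_ss = 12/K_v = 12/(25/1056) = 506.88.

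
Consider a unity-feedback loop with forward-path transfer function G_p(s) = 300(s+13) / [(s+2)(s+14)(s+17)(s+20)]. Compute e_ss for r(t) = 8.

3808/671

G_p(s) has no factors of s in the denominator, so the system is type 0.
K_p = lim_{s→0} G_p(s) = 300·13 / (2·14·17·20) = 195/476.
e_ss = 8/(1 + K_p) = 8/(671/476) = 3808/671.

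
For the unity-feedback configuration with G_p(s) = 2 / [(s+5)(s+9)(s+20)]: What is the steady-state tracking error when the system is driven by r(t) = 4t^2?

infinity

System type = 0 (no poles at s=0).
K_a = lim_{s→0} s^2·G_p(s) = 0; the steady-state error to this parabolic input grows without bound.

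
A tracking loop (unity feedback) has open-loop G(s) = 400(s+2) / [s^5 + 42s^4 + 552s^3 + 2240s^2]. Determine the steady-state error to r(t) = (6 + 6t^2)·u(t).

33.6

The denominator has no term below 2240s^2 — 2 poles at s=0, type 2. By superposition:
  • 6: tracked with zero error.
  • 6t^2: e_ss = 12/K_a with K_a=5/14 → 33.6.
Total e_ss = 33.6.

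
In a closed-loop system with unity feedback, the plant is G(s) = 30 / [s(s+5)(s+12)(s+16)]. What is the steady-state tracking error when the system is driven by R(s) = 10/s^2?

320

System type = 1 (one pole at s=0).
K_v = lim_{s→0} s·G(s) = 30 / (5·12·16) = 1/32.
e_ss = 10/K_v = 10/(1/32) = 320.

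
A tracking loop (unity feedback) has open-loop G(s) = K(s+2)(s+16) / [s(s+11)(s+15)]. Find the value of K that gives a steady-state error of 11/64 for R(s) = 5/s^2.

System type = 1 (one pole at s=0).
K_v = lim_{s→0} s·G(s) = K·2·16 / (11·15) = (32/165)·K.
e_ss = 5/K_v = 11/64 ⇒ K_v = 320/11 ⇒ K = (320/11)/(32/165) = 150.

150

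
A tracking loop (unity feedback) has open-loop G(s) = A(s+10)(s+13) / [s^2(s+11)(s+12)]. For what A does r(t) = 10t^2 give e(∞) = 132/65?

System type = 2 (two poles at s=0).
K_a = lim_{s→0} s^2·G(s) = A·10·13 / (11·12) = (65/66)·A.
e_ss = 20/K_a = 132/65 ⇒ K_a = 325/33 ⇒ A = (325/33)/(65/66) = 10.

10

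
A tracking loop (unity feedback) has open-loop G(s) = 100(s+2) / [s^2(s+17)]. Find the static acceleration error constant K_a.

The open loop has two poles at the origin → type 2 system.
K_a = lim_{s→0} s^2·G(s) = 100·2 / (17) = 200/17.

200/17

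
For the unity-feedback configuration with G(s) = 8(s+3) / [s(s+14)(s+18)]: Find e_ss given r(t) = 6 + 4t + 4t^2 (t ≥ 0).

infinity

System type = 1 (one pole at s=0). Treating each term separately:
  • 6: tracked with zero error.
  • 4t: e_ss = 4/K_v with K_v=2/21 → 42.
  • 4t^2: a type-1 system cannot track it, e_ss → ∞.
The unbounded component dominates.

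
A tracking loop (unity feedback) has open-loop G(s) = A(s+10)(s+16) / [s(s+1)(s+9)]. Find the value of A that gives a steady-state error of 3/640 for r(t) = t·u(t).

One free integrator in G(s): this is a type 1 system.
K_v = lim_{s→0} s·G(s) = A·10·16 / (1·9) = (160/9)·A.
e_ss = 1/K_v = 3/640 ⇒ K_v = 640/3 ⇒ A = (640/3)/(160/9) = 12.

12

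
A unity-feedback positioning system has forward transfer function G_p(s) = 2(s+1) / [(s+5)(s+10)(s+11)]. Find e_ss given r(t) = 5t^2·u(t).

G_p(s) has no factors of s in the denominator, so the system is type 0.
For a type-0 system K_a = 0, so e_ss to a parabolic input is unbounded.

infinity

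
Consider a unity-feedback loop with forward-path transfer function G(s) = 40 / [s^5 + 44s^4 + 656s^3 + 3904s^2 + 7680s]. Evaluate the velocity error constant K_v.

The denominator has no term below 7680s — 1 pole at s=0, type 1.
K_v = lim_{s→0} s·G(s) = 40 / 7680 = 1/192.

1/192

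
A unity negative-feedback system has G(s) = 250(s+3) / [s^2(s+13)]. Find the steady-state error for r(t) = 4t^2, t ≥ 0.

The open loop has two poles at the origin → type 2 system.
K_a = lim_{s→0} s^2·G(s) = 250·3 / (13) = 750/13.
r(t) = 4t^2 gives R(s) = 8/s^3.
e_ss = 8/K_a = 8/(750/13) = 52/375.

52/375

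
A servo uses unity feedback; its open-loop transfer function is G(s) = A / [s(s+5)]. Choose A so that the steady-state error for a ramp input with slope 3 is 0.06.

The open loop has one pole at the origin → type 1 system.
K_v = lim_{s→0} s·G(s) = A / (5) = 0.2·A.
e_ss = 3/K_v = 0.06 ⇒ K_v = 50 ⇒ A = 50/0.2 = 250.

250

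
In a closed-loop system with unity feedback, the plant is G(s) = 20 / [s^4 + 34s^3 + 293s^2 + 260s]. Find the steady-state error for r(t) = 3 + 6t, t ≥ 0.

Factoring s from the denominator leaves a polynomial with constant term 260, so the system is type 1. By superposition:
  • 3: tracked with zero error.
  • 6t: e_ss = 6/K_v with K_v=1/13 → 78.
Total e_ss = 78.

78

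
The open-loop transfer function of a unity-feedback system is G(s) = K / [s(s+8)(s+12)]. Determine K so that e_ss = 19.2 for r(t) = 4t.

System type = 1 (one pole at s=0).
K_v = lim_{s→0} s·G(s) = K / (8·12) = (1/96)·K.
e_ss = 4/K_v = 19.2 ⇒ K_v = 5/24 ⇒ K = (5/24)/(1/96) = 20.

20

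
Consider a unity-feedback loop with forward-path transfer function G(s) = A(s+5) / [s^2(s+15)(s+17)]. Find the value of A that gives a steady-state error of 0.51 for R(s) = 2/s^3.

G(s) has two factors of s in the denominator, so the system is type 2.
K_a = lim_{s→0} s^2·G(s) = A·5 / (15·17) = (1/51)·A.
e_ss = 2/K_a = 0.51 ⇒ K_a = 200/51 ⇒ A = (200/51)/(1/51) = 200.

200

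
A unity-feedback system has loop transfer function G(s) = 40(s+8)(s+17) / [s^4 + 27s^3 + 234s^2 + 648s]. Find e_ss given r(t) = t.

81/680

Factoring s from the denominator leaves a polynomial with constant term 648, so the system is type 1.
K_v = lim_{s→0} s·G(s) = 40·8·17 / 648 = 680/81.
e_ss = 1/K_v = 1/(680/81) = 81/680.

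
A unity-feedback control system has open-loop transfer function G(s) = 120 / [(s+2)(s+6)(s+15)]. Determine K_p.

G(s) has no factors of s in the denominator, so the system is type 0.
K_p = lim_{s→0} G(s) = 120 / (2·6·15) = 2/3.

2/3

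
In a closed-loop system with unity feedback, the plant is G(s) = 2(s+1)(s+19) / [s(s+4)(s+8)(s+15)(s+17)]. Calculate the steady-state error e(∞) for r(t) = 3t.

System type = 1 (one pole at s=0).
K_v = lim_{s→0} s·G(s) = 2·1·19 / (4·8·15·17) = 19/4080.
e_ss = 3/K_v = 3/(19/4080) = 12240/19.

12240/19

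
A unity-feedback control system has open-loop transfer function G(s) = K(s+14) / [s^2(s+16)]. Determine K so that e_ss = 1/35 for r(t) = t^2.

80

System type = 2 (two poles at s=0).
K_a = lim_{s→0} s^2·G(s) = K·14 / (16) = 0.875·K.
e_ss = 2/K_a = 1/35 ⇒ K_a = 70 ⇒ K = 70/0.875 = 80.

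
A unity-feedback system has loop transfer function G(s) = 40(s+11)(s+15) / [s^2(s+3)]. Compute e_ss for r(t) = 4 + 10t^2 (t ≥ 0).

1/110

The open loop has two poles at the origin → type 2 system. Treating each term separately:
  • 4: tracked with zero error.
  • 10t^2: e_ss = 20/K_a with K_a=2200 → 1/110.
Total e_ss = 1/110.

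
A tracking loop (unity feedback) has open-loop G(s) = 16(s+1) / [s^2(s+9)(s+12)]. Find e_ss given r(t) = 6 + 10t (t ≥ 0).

0

System type = 2 (two poles at s=0). By superposition:
  • 6: tracked with zero error.
  • 10t: tracked with zero error.
Total e_ss = 0.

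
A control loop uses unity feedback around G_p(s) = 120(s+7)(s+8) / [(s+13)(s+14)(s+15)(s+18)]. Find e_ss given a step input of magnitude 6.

702/133

The open loop has no poles at the origin → type 0 system.
K_p = lim_{s→0} G_p(s) = 120·7·8 / (13·14·15·18) = 16/117.
e_ss = 6/(1 + K_p) = 6/(133/117) = 702/133.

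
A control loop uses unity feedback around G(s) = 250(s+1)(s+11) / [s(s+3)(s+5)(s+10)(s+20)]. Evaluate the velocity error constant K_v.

11/12

One free integrator in G(s): this is a type 1 system.
K_v = lim_{s→0} s·G(s) = 250·1·11 / (3·5·10·20) = 11/12.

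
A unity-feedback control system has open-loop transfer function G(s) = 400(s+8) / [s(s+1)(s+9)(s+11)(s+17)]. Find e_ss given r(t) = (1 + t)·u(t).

G(s) has one factor of s in the denominator, so the system is type 1. Taking each input component in turn:
  • 1: tracked with zero error.
  • t: e_ss = 1/K_v with K_v=3200/1683 → 1683/3200.
Total e_ss = 1683/3200.

1683/3200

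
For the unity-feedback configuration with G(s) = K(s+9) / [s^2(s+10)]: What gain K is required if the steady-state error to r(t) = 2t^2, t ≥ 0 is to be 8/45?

The open loop has two poles at the origin → type 2 system.
K_a = lim_{s→0} s^2·G(s) = K·9 / (10) = 0.9·K.
e_ss = 4/K_a = 8/45 ⇒ K_a = 22.5 ⇒ K = 22.5/0.9 = 25.

25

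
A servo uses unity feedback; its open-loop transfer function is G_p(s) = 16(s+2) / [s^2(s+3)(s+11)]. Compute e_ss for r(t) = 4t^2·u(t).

8.25

System type = 2 (two poles at s=0).
K_a = lim_{s→0} s^2·G_p(s) = 16·2 / (3·11) = 32/33.
r(t) = 4t^2 gives R(s) = 8/s^3.
e_ss = 8/K_a = 8/(32/33) = 8.25.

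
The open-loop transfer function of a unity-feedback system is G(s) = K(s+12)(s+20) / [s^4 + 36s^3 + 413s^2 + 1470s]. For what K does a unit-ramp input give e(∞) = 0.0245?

Factoring s from the denominator leaves a polynomial with constant term 1470, so the system is type 1.
K_v = lim_{s→0} s·G(s) = K·12·20 / 1470 = (8/49)·K.
e_ss = 1/K_v = 0.0245 ⇒ K_v = 2000/49 ⇒ K = (2000/49)/(8/49) = 250.

250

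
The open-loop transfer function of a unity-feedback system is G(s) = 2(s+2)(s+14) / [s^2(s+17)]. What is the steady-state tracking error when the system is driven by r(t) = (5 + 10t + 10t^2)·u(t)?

85/14

Two free integrators in G(s): this is a type 2 system. Taking each input component in turn:
  • 5: tracked with zero error.
  • 10t: tracked with zero error.
  • 10t^2: e_ss = 20/K_a with K_a=56/17 → 85/14.
Total e_ss = 85/14.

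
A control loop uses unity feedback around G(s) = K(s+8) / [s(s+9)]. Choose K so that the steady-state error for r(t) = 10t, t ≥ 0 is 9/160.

200

One free integrator in G(s): this is a type 1 system.
K_v = lim_{s→0} s·G(s) = K·8 / (9) = (8/9)·K.
e_ss = 10/K_v = 9/160 ⇒ K_v = 1600/9 ⇒ K = (1600/9)/(8/9) = 200.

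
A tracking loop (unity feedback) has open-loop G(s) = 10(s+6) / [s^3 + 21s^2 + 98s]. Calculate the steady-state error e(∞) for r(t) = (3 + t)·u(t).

The denominator has no term below 98s — 1 pole at s=0, type 1. Taking each input component in turn:
  • 3: tracked with zero error.
  • t: e_ss = 1/K_v with K_v=30/49 → 49/30.
Total e_ss = 49/30.

49/30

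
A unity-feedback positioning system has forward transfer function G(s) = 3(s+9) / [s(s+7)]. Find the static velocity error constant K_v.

System type = 1 (one pole at s=0).
K_v = lim_{s→0} s·G(s) = 3·9 / (7) = 27/7.

27/7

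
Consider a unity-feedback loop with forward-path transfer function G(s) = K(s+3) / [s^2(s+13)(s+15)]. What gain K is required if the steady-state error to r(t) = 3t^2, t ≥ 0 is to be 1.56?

250

System type = 2 (two poles at s=0).
K_a = lim_{s→0} s^2·G(s) = K·3 / (13·15) = (1/65)·K.
e_ss = 6/K_a = 1.56 ⇒ K_a = 50/13 ⇒ K = (50/13)/(1/65) = 250.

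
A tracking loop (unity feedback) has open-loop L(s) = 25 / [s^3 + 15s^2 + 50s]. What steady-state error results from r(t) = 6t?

Factoring s from the denominator leaves a polynomial with constant term 50, so the system is type 1.
K_v = lim_{s→0} s·L(s) = 25 / 50 = 0.5.
e_ss = 6/K_v = 6/0.5 = 12.

12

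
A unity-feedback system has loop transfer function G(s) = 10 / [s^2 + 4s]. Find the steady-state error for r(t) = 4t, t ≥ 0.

Factoring s from the denominator leaves a polynomial with constant term 4, so the system is type 1.
K_v = lim_{s→0} s·G(s) = 10 / 4 = 2.5.
e_ss = 4/K_v = 4/2.5 = 1.6.

1.6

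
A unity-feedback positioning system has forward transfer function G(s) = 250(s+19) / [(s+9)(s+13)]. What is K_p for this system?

4750/117

G(s) has no factors of s in the denominator, so the system is type 0.
K_p = lim_{s→0} G(s) = 250·19 / (9·13) = 4750/117.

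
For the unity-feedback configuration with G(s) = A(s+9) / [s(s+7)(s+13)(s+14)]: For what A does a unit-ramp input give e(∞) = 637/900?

200

System type = 1 (one pole at s=0).
K_v = lim_{s→0} s·G(s) = A·9 / (7·13·14) = (9/1274)·A.
e_ss = 1/K_v = 637/900 ⇒ K_v = 900/637 ⇒ A = (900/637)/(9/1274) = 200.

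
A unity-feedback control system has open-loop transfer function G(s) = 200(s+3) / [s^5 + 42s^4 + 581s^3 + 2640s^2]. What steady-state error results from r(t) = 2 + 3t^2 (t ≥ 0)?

Factoring s^2 from the denominator leaves a polynomial with constant term 2640, so the system is type 2. Treating each term separately:
  • 2: tracked with zero error.
  • 3t^2: e_ss = 6/K_a with K_a=5/22 → 26.4.
Total e_ss = 26.4.

26.4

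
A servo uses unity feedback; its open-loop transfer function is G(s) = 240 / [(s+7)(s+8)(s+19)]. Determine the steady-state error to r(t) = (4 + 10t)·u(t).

System type = 0 (no poles at s=0). By superposition:
  • 4: e_ss = 4/(1+K_p) with K_p=30/133 → 532/163.
  • 10t: a type-0 system cannot track it, e_ss → ∞.
The unbounded component dominates.

infinity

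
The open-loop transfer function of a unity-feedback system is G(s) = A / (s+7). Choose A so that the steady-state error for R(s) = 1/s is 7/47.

40

No free integrators in G(s): this is a type 0 system.
K_p = lim_{s→0} G(s) = A / (7) = (1/7)·A.
e_ss = 1/(1 + K_p) = 7/47 ⇒ 1 + (1/7)·A = 47/7 ⇒ A = 40.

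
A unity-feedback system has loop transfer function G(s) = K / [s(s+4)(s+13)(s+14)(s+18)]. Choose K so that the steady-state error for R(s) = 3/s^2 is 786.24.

The open loop has one pole at the origin → type 1 system.
K_v = lim_{s→0} s·G(s) = K / (4·13·14·18) = (1/13104)·K.
e_ss = 3/K_v = 786.24 ⇒ K_v = 25/6552 ⇒ K = (25/6552)/(1/13104) = 50.

50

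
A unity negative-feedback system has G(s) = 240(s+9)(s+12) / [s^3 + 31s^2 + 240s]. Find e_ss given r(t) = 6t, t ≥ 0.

The denominator has no term below 240s — 1 pole at s=0, type 1.
K_v = lim_{s→0} s·G(s) = 240·9·12 / 240 = 108.
e_ss = 6/K_v = 6/108 = 1/18.

1/18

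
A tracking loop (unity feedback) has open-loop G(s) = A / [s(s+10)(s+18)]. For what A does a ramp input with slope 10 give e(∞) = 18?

System type = 1 (one pole at s=0).
K_v = lim_{s→0} s·G(s) = A / (10·18) = (1/180)·A.
e_ss = 10/K_v = 18 ⇒ K_v = 5/9 ⇒ A = (5/9)/(1/180) = 100.

100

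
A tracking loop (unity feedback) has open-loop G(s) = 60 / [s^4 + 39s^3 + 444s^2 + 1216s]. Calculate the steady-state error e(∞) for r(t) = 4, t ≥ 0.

0

Lowest-order denominator term is 1216s, so the open loop has 1 pole at the origin → type 1 system.
K_p = ∞ for a type-1 system; e_ss to a step is zero.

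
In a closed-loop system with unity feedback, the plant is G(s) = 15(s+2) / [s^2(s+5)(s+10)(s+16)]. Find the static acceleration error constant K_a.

G(s) has two factors of s in the denominator, so the system is type 2.
K_a = lim_{s→0} s^2·G(s) = 15·2 / (5·10·16) = 0.0375.

0.0375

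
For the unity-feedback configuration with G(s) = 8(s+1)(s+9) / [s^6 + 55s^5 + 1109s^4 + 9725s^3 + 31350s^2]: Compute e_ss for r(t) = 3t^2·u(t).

Factoring s^2 from the denominator leaves a polynomial with constant term 31350, so the system is type 2.
K_a = lim_{s→0} s^2·G(s) = 8·1·9 / 31350 = 12/5225.
r(t) = 3t^2 gives R(s) = 6/s^3.
e_ss = 6/K_a = 6/(12/5225) = 2612.5.

2612.5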